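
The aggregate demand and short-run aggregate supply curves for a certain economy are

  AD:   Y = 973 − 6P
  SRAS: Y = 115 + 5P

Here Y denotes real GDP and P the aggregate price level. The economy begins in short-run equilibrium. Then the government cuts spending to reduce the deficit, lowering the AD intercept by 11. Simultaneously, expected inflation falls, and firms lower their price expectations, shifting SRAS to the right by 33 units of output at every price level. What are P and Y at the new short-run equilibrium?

After both shocks: AD is Y = 962 − 6P and SRAS is Y = 148 + 5P.
Setting them equal: 814 = 11P, so P = 74.
Y = 962 − 6·74 = 518.

P = 74, Y = 518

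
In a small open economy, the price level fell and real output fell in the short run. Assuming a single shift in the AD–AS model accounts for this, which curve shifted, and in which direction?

AD shifted left

P fell and Y fell. An AD shift moves P and Y in the same direction; an SRAS shift moves them in opposite directions.
Here P and Y moved in the same direction, so the AD curve shifted.
Since Y fell, AD shifted left.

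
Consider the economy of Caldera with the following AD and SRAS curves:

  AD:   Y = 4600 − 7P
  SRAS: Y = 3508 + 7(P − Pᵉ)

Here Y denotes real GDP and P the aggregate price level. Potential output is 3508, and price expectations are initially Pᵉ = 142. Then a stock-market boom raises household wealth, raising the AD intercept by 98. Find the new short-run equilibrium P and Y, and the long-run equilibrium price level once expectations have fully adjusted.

AD shifts right: new AD is Y = 4698 − 7P. With Pᵉ = 142, SRAS is Y = 2514 + 7P.
Short run: 4698 − 7P = 2514 + 7P gives 2184 = 14P, so P = 156 and Y = 4698 − 7·156 = 3606.
Y = 3606 is above potential 3508; expectations adjust and SRAS shifts left until Y = 3508.
Long run: on the new AD curve, 3508 = 4698 − 7P gives P = 170.

Short run: P = 156, Y = 3606. Long run: P = 170.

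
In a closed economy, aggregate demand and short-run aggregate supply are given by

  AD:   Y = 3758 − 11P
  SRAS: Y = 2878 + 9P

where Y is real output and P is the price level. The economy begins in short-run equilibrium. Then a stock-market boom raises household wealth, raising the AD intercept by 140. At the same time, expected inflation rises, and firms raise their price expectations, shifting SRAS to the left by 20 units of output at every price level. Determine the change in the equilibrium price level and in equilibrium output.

After both shocks: AD is Y = 3898 − 11P and SRAS is Y = 2858 + 9P.
Setting them equal: 1040 = 20P, so P = 52.
Y = 3898 − 11·52 = 3326.
Initially P = 44, Y = 3274, so ΔP = +8 and ΔY = +52.

ΔP = +8, ΔY = +52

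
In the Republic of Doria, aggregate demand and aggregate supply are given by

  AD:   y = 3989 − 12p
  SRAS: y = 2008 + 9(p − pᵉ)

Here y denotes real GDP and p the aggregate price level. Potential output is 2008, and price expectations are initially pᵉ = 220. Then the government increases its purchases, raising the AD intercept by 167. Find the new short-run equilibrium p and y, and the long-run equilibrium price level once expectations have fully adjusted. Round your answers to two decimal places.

Short run: p = 196.57, y = 1797.14. Long run: p = 179.00.

AD shifts right: new AD is y = 4156 − 12p. With pᵉ = 220, SRAS is y = 28 + 9p.
Short run: 4156 − 12p = 28 + 9p gives 4128 = 21p, so p = 196.57 and y = 4156 − 12p = 1797.14.
y = 1797.14 is below potential 2008; expectations adjust and SRAS shifts right until y = 2008.
Long run: on the new AD curve, 2008 = 4156 − 12p gives p = 179.00.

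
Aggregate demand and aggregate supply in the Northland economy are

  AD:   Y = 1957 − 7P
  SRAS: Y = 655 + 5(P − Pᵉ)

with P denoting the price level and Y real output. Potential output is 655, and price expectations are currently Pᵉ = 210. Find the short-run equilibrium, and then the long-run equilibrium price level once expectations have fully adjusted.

Short run: P = 196, Y = 585. Long run: P = 186.

Short run: with Pᵉ = 210, SRAS is Y = 5P − 395. Setting AD = SRAS gives 2352 = 12P, so P = 196 and Y = 1957 − 7·196 = 585.
Output 585 is below potential 655, so over time expected prices fall and SRAS shifts right until Y returns to 655.
Long run: Y = 655 on the AD curve gives 655 = 1957 − 7P, so P = 186.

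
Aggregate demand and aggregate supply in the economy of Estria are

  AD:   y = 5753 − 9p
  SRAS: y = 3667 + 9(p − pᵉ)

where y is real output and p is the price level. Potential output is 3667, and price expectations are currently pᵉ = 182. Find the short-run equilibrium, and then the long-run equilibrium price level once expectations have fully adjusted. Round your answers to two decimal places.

Short run: p = 206.89, y = 3891.00. Long run: p = 231.78.

Short run: with pᵉ = 182, SRAS is y = 2029 + 9p. Setting AD = SRAS gives 3724 = 18p, so p = 206.89 and y = 5753 − 9p = 3891.00.
Output 3891.00 is above potential 3667, so over time expected prices rise and SRAS shifts left until y returns to 3667.
Long run: y = 3667 on the AD curve gives 3667 = 5753 − 9p, so p = 231.78.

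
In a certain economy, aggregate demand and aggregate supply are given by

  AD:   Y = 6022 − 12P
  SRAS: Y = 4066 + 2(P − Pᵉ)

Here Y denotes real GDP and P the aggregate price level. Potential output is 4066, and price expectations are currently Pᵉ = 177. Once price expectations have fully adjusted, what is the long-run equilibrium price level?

Long-run P = 163

Short run: with Pᵉ = 177, SRAS is Y = 3712 + 2P. Setting AD = SRAS gives 2310 = 14P, so P = 165 and Y = 6022 − 12·165 = 4042.
Output 4042 is below potential 4066, so over time expected prices fall and SRAS shifts right until Y returns to 4066.
Long run: Y = 4066 on the AD curve gives 4066 = 6022 − 12P, so P = 163.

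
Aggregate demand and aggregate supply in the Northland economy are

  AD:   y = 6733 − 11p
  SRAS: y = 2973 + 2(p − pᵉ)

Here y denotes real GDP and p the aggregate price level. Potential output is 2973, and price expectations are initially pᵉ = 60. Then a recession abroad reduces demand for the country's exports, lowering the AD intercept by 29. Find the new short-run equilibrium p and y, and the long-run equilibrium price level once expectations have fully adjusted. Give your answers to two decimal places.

Short run: p = 296.23, y = 3445.46. Long run: p = 339.18.

AD shifts left: new AD is y = 6704 − 11p. With pᵉ = 60, SRAS is y = 2853 + 2p.
Short run: 6704 − 11p = 2853 + 2p gives 3851 = 13p, so p = 296.23 and y = 6704 − 11p = 3445.46.
y = 3445.46 is above potential 2973; expectations adjust and SRAS shifts left until y = 2973.
Long run: on the new AD curve, 2973 = 6704 − 11p gives p = 339.18.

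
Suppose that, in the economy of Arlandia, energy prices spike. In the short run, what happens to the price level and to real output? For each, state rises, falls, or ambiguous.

This is an adverse supply shock: SRAS shifts left.
Moving along the downward-sloping AD curve, P rises and Y falls.

Price level: rises; output: falls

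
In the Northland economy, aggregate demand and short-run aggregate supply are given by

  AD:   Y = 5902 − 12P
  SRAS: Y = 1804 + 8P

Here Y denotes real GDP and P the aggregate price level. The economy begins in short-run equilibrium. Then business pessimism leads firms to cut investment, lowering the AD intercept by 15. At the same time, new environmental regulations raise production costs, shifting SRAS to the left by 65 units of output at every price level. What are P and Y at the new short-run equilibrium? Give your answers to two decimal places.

After both shocks: AD is Y = 5887 − 12P and SRAS is Y = 1739 + 8P.
Setting them equal: 4148 = 20P, so P = 207.40.
Substituting into AD, Y = 3398.20.

P = 207.40, Y = 3398.20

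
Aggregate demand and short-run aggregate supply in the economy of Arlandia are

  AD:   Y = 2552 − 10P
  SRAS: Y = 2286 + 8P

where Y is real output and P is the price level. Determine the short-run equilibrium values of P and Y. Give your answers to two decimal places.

P = 14.78, Y = 2404.22

Set AD = SRAS: 2552 − 10P = 2286 + 8P, so 266 = 18P and P = 14.78.
Substituting into AD, Y = 2552 − 10P = 2404.22.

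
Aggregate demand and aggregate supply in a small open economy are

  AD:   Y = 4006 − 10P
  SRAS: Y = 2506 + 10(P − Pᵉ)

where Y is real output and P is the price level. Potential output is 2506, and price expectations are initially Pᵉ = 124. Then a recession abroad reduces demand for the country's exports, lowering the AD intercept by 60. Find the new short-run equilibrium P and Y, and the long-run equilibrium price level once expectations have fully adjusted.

Short run: P = 134, Y = 2606. Long run: P = 144.

AD shifts left: new AD is Y = 3946 − 10P. With Pᵉ = 124, SRAS is Y = 1266 + 10P.
Short run: 3946 − 10P = 1266 + 10P gives 2680 = 20P, so P = 134 and Y = 3946 − 10·134 = 2606.
Y = 2606 is above potential 2506; expectations adjust and SRAS shifts left until Y = 2506.
Long run: on the new AD curve, 2506 = 3946 − 10P gives P = 144.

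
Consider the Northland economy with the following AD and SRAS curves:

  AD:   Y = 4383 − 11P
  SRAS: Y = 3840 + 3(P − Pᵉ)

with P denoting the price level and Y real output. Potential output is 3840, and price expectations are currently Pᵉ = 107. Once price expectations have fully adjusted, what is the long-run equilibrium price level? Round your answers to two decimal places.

Long-run P = 49.36

Short run: with Pᵉ = 107, SRAS is Y = 3519 + 3P. Setting AD = SRAS gives 864 = 14P, so P = 61.71 and Y = 4383 − 11P = 3704.14.
Output 3704.14 is below potential 3840, so over time expected prices fall and SRAS shifts right until Y returns to 3840.
Long run: Y = 3840 on the AD curve gives 3840 = 4383 − 11P, so P = 49.36.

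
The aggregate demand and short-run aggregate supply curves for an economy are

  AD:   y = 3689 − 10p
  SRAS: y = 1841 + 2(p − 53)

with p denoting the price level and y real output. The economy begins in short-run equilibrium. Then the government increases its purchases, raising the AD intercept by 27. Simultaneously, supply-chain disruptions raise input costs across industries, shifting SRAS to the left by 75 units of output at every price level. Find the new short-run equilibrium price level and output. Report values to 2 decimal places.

p = 171.33, y = 2002.67

After both shocks: AD is y = 3716 − 10p and SRAS is y = 1660 + 2p.
Setting them equal: 2056 = 12p, so p = 171.33.
Substituting into AD, y = 2002.67.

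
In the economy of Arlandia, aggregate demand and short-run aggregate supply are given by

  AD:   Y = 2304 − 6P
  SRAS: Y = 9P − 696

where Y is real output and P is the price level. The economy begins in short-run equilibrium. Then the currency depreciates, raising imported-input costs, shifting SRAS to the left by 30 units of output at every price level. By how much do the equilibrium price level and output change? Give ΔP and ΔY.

ΔP = +2, ΔY = -12

This is a negative supply shock: SRAS shifts left.
New SRAS: Y = 9P − 726.
Set AD = SRAS: 2304 − 6P = 9P − 726, so 3030 = 15P and P = 202.
Y = 2304 − 6·202 = 1092.
Initially P = 200, Y = 1104, so ΔP = +2 and ΔY = -12.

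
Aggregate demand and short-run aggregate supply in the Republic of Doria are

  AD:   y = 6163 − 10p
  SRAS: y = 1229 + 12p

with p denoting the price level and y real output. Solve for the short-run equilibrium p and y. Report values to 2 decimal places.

Set AD = SRAS: 6163 − 10p = 1229 + 12p, so 4934 = 22p and p = 224.27.
Substituting into AD, y = 6163 − 10p = 3920.27.

p = 224.27, y = 3920.27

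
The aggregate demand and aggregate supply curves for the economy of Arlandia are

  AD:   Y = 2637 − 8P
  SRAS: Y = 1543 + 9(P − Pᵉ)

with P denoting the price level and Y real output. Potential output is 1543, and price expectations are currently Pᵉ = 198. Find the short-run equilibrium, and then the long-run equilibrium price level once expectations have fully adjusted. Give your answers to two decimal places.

Short run: with Pᵉ = 198, SRAS is Y = 9P − 239. Setting AD = SRAS gives 2876 = 17P, so P = 169.18 and Y = 2637 − 8P = 1283.59.
Output 1283.59 is below potential 1543, so over time expected prices fall and SRAS shifts right until Y returns to 1543.
Long run: Y = 1543 on the AD curve gives 1543 = 2637 − 8P, so P = 136.75.

Short run: P = 169.18, Y = 1283.59. Long run: P = 136.75.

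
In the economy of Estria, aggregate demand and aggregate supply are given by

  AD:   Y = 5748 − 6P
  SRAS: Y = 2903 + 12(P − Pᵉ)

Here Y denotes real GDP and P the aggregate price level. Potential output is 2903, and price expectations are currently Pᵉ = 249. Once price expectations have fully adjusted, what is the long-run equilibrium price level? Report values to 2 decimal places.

Short run: with Pᵉ = 249, SRAS is Y = 12P − 85. Setting AD = SRAS gives 5833 = 18P, so P = 324.06 and Y = 5748 − 6P = 3803.67.
Output 3803.67 is above potential 2903, so over time expected prices rise and SRAS shifts left until Y returns to 2903.
Long run: Y = 2903 on the AD curve gives 2903 = 5748 − 6P, so P = 474.17.

Long-run P = 474.17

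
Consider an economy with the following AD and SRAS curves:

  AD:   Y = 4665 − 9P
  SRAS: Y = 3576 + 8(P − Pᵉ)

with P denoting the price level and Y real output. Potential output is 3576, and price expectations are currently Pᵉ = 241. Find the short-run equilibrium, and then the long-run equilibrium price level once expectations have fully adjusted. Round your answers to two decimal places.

Short run: P = 177.47, Y = 3067.76. Long run: P = 121.00.

Short run: with Pᵉ = 241, SRAS is Y = 1648 + 8P. Setting AD = SRAS gives 3017 = 17P, so P = 177.47 and Y = 4665 − 9P = 3067.76.
Output 3067.76 is below potential 3576, so over time expected prices fall and SRAS shifts right until Y returns to 3576.
Long run: Y = 3576 on the AD curve gives 3576 = 4665 − 9P, so P = 121.00.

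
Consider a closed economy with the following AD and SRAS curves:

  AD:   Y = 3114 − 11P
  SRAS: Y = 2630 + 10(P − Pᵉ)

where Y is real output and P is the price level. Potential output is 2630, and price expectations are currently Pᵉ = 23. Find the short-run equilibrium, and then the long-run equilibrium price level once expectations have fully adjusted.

Short run: with Pᵉ = 23, SRAS is Y = 2400 + 10P. Setting AD = SRAS gives 714 = 21P, so P = 34 and Y = 3114 − 11·34 = 2740.
Output 2740 is above potential 2630, so over time expected prices rise and SRAS shifts left until Y returns to 2630.
Long run: Y = 2630 on the AD curve gives 2630 = 3114 − 11P, so P = 44.

Short run: P = 34, Y = 2740. Long run: P = 44.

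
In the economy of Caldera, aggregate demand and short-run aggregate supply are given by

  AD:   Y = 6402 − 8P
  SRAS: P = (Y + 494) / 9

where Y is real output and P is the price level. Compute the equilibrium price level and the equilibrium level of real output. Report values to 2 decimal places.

Rearrange SRAS to Y = 9P − 494.
Set AD = SRAS: 6402 − 8P = 9P − 494, so 6896 = 17P and P = 405.65.
Substituting into AD, Y = 6402 − 8P = 3156.82.

P = 405.65, Y = 3156.82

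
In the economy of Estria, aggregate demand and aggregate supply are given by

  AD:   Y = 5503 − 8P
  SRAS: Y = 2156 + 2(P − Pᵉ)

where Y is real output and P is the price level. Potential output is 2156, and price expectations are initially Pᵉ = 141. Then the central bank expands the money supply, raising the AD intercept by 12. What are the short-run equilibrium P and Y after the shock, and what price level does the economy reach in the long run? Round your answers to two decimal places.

AD shifts right: new AD is Y = 5515 − 8P. With Pᵉ = 141, SRAS is Y = 1874 + 2P.
Short run: 5515 − 8P = 1874 + 2P gives 3641 = 10P, so P = 364.10 and Y = 5515 − 8P = 2602.20.
Y = 2602.20 is above potential 2156; expectations adjust and SRAS shifts left until Y = 2156.
Long run: on the new AD curve, 2156 = 5515 − 8P gives P = 419.88.

Short run: P = 364.10, Y = 2602.20. Long run: P = 419.88.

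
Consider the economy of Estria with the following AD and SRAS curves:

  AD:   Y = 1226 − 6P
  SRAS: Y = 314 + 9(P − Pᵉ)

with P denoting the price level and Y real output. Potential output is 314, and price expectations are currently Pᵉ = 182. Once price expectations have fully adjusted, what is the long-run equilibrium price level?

Long-run P = 152

Short run: with Pᵉ = 182, SRAS is Y = 9P − 1324. Setting AD = SRAS gives 2550 = 15P, so P = 170 and Y = 1226 − 6·170 = 206.
Output 206 is below potential 314, so over time expected prices fall and SRAS shifts right until Y returns to 314.
Long run: Y = 314 on the AD curve gives 314 = 1226 − 6P, so P = 152.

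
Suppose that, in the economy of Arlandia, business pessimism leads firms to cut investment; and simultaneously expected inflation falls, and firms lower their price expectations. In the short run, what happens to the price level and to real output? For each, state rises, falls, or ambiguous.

The first event is a negative demand shock: AD shifts left, which by itself pushes P down and Y down.
The second is a favourable supply shock: SRAS shifts right, which by itself pushes P down and Y up.
Both shocks push P down, so P falls. The two shocks push Y in opposite directions, so the effect on Y is ambiguous.

Price level: falls; output: ambiguous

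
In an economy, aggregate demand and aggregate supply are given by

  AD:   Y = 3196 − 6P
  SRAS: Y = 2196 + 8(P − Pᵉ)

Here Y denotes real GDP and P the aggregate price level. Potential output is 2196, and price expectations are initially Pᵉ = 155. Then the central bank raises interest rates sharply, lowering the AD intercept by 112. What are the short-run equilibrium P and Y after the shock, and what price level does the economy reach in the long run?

Short run: P = 152, Y = 2172. Long run: P = 148.

AD shifts left: new AD is Y = 3084 − 6P. With Pᵉ = 155, SRAS is Y = 956 + 8P.
Short run: 3084 − 6P = 956 + 8P gives 2128 = 14P, so P = 152 and Y = 3084 − 6·152 = 2172.
Y = 2172 is below potential 2196; expectations adjust and SRAS shifts right until Y = 2196.
Long run: on the new AD curve, 2196 = 3084 − 6P gives P = 148.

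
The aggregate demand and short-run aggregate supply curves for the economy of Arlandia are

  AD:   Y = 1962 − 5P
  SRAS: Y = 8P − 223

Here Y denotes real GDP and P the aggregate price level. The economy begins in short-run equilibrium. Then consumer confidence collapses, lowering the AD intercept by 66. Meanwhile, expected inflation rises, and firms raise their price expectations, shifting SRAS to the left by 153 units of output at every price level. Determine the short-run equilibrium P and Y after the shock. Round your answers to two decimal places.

P = 174.77, Y = 1022.15

After both shocks: AD is Y = 1896 − 5P and SRAS is Y = 8P − 376.
Setting them equal: 2272 = 13P, so P = 174.77.
Substituting into AD, Y = 1022.15.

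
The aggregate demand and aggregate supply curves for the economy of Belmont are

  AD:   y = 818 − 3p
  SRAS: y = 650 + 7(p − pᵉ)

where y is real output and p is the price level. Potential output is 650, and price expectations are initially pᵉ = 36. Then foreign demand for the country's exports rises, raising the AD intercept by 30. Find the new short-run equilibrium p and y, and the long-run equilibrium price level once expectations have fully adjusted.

AD shifts right: new AD is y = 848 − 3p. With pᵉ = 36, SRAS is y = 398 + 7p.
Short run: 848 − 3p = 398 + 7p gives 450 = 10p, so p = 45 and y = 848 − 3·45 = 713.
y = 713 is above potential 650; expectations adjust and SRAS shifts left until y = 650.
Long run: on the new AD curve, 650 = 848 − 3p gives p = 66.

Short run: p = 45, y = 713. Long run: p = 66.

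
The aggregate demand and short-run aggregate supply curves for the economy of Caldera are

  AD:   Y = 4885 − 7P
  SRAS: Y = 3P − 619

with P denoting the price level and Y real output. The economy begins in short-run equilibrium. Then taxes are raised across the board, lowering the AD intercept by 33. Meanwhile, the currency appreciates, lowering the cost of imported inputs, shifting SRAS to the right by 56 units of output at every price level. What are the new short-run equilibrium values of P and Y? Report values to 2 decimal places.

After both shocks: AD is Y = 4852 − 7P and SRAS is Y = 3P − 563.
Setting them equal: 5415 = 10P, so P = 541.50.
Substituting into AD, Y = 1061.50.

P = 541.50, Y = 1061.50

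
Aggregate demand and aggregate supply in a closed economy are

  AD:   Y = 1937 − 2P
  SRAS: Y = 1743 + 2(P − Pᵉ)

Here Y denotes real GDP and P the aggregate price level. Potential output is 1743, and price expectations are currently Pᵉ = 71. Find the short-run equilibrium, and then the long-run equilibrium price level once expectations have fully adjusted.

Short run: P = 84, Y = 1769. Long run: P = 97.

Short run: with Pᵉ = 71, SRAS is Y = 1601 + 2P. Setting AD = SRAS gives 336 = 4P, so P = 84 and Y = 1937 − 2·84 = 1769.
Output 1769 is above potential 1743, so over time expected prices rise and SRAS shifts left until Y returns to 1743.
Long run: Y = 1743 on the AD curve gives 1743 = 1937 − 2P, so P = 97.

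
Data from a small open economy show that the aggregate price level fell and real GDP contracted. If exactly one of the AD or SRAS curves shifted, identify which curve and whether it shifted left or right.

AD shifted left

P fell and Y fell. An AD shift moves P and Y in the same direction; an SRAS shift moves them in opposite directions.
Here P and Y moved in the same direction, so the AD curve shifted.
Since Y fell, AD shifted left.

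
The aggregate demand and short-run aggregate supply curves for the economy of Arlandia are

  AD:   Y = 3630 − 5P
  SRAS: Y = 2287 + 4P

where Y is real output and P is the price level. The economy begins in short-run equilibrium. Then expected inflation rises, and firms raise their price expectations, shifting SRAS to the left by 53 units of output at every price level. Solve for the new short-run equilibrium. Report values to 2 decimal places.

This is a negative supply shock: SRAS shifts left.
New SRAS: Y = 2234 + 4P.
Set AD = SRAS: 3630 − 5P = 2234 + 4P, so 1396 = 9P and P = 155.11.
Substituting into AD, Y = 2854.44.

P = 155.11, Y = 2854.44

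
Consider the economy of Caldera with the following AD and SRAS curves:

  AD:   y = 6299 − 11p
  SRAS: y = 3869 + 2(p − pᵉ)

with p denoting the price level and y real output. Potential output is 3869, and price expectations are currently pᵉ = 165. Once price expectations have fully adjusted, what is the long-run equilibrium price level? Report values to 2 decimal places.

Long-run p = 220.91

Short run: with pᵉ = 165, SRAS is y = 3539 + 2p. Setting AD = SRAS gives 2760 = 13p, so p = 212.31 and y = 6299 − 11p = 3963.62.
Output 3963.62 is above potential 3869, so over time expected prices rise and SRAS shifts left until y returns to 3869.
Long run: y = 3869 on the AD curve gives 3869 = 6299 − 11p, so p = 220.91.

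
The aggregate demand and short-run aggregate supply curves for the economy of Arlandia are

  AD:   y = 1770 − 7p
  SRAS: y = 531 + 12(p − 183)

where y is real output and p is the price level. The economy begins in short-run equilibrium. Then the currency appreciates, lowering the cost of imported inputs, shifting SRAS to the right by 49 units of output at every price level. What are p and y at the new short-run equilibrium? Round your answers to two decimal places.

p = 178.21, y = 522.53

This is a positive supply shock: SRAS shifts right.
New SRAS: y = 12p − 1616.
Set AD = SRAS: 1770 − 7p = 12p − 1616, so 3386 = 19p and p = 178.21.
Substituting into AD, y = 522.53.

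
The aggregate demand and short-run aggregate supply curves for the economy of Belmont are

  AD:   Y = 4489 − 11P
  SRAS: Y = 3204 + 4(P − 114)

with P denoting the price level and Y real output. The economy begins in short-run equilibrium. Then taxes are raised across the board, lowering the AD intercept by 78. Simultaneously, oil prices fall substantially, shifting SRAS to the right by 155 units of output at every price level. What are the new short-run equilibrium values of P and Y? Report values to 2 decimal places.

After both shocks: AD is Y = 4411 − 11P and SRAS is Y = 2903 + 4P.
Setting them equal: 1508 = 15P, so P = 100.53.
Substituting into AD, Y = 3305.13.

P = 100.53, Y = 3305.13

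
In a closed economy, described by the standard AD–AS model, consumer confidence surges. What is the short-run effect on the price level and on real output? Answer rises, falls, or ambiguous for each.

Price level: rises; output: rises

This is a positive demand shock: AD shifts right.
Moving along the upward-sloping SRAS curve, P rises and Y rises.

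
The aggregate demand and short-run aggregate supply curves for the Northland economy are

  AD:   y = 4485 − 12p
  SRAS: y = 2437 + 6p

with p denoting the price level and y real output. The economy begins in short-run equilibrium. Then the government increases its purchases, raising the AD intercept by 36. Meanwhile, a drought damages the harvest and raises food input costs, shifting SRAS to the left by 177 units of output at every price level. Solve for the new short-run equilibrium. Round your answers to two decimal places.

After both shocks: AD is y = 4521 − 12p and SRAS is y = 2260 + 6p.
Setting them equal: 2261 = 18p, so p = 125.61.
Substituting into AD, y = 3013.67.

p = 125.61, y = 3013.67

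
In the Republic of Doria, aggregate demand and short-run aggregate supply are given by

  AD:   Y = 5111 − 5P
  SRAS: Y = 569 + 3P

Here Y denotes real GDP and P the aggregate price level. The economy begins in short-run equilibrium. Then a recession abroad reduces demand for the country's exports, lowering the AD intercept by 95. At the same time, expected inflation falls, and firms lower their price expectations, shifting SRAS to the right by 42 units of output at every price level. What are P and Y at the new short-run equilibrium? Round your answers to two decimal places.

P = 550.63, Y = 2262.88

After both shocks: AD is Y = 5016 − 5P and SRAS is Y = 611 + 3P.
Setting them equal: 4405 = 8P, so P = 550.63.
Substituting into AD, Y = 2262.88.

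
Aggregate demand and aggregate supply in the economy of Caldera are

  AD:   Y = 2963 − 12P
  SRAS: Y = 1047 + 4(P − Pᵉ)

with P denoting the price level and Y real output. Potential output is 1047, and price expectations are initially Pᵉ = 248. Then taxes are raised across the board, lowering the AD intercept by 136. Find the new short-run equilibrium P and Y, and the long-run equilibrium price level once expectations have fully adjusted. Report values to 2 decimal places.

AD shifts left: new AD is Y = 2827 − 12P. With Pᵉ = 248, SRAS is Y = 55 + 4P.
Short run: 2827 − 12P = 55 + 4P gives 2772 = 16P, so P = 173.25 and Y = 2827 − 12P = 748.00.
Y = 748.00 is below potential 1047; expectations adjust and SRAS shifts right until Y = 1047.
Long run: on the new AD curve, 1047 = 2827 − 12P gives P = 148.33.

Short run: P = 173.25, Y = 748.00. Long run: P = 148.33.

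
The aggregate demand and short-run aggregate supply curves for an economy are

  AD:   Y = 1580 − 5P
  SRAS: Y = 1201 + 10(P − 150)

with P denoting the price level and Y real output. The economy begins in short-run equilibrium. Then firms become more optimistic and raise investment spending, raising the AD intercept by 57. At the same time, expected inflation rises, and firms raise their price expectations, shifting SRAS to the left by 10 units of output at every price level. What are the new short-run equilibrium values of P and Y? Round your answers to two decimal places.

P = 129.73, Y = 988.33

After both shocks: AD is Y = 1637 − 5P and SRAS is Y = 10P − 309.
Setting them equal: 1946 = 15P, so P = 129.73.
Substituting into AD, Y = 988.33.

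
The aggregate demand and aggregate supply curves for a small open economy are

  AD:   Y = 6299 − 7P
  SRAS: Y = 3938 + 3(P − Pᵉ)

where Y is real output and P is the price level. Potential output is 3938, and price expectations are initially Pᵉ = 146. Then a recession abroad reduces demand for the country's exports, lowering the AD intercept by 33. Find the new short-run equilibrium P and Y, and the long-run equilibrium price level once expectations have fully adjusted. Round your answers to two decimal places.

AD shifts left: new AD is Y = 6266 − 7P. With Pᵉ = 146, SRAS is Y = 3500 + 3P.
Short run: 6266 − 7P = 3500 + 3P gives 2766 = 10P, so P = 276.60 and Y = 6266 − 7P = 4329.80.
Y = 4329.80 is above potential 3938; expectations adjust and SRAS shifts left until Y = 3938.
Long run: on the new AD curve, 3938 = 6266 − 7P gives P = 332.57.

Short run: P = 276.60, Y = 4329.80. Long run: P = 332.57.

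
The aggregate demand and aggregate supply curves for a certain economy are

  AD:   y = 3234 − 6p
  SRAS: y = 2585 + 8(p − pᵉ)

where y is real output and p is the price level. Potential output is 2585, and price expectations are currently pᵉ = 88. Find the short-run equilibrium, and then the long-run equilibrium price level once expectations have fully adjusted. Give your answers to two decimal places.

Short run: with pᵉ = 88, SRAS is y = 1881 + 8p. Setting AD = SRAS gives 1353 = 14p, so p = 96.64 and y = 3234 − 6p = 2654.14.
Output 2654.14 is above potential 2585, so over time expected prices rise and SRAS shifts left until y returns to 2585.
Long run: y = 2585 on the AD curve gives 2585 = 3234 − 6p, so p = 108.17.

Short run: p = 96.64, y = 2654.14. Long run: p = 108.17.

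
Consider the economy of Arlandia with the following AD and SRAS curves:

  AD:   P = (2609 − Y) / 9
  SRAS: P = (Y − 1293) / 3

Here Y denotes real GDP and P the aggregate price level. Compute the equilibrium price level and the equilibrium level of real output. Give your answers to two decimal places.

Rearrange AD to Y = 2609 − 9P.
Rearrange SRAS to Y = 1293 + 3P.
Set AD = SRAS: 2609 − 9P = 1293 + 3P, so 1316 = 12P and P = 109.67.
Substituting into AD, Y = 2609 − 9P = 1622.00.

P = 109.67, Y = 1622.00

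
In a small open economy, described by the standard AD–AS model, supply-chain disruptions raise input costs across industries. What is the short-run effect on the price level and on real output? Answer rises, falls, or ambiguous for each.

This is an adverse supply shock: SRAS shifts left.
Moving along the downward-sloping AD curve, P rises and Y falls.

Price level: rises; output: falls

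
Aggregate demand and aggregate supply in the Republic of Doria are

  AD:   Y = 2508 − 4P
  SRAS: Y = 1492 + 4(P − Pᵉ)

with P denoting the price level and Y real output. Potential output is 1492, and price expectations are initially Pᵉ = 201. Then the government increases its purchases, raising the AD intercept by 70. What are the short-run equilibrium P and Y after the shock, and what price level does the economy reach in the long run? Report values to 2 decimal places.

AD shifts right: new AD is Y = 2578 − 4P. With Pᵉ = 201, SRAS is Y = 688 + 4P.
Short run: 2578 − 4P = 688 + 4P gives 1890 = 8P, so P = 236.25 and Y = 2578 − 4P = 1633.00.
Y = 1633.00 is above potential 1492; expectations adjust and SRAS shifts left until Y = 1492.
Long run: on the new AD curve, 1492 = 2578 − 4P gives P = 271.50.

Short run: P = 236.25, Y = 1633.00. Long run: P = 271.50.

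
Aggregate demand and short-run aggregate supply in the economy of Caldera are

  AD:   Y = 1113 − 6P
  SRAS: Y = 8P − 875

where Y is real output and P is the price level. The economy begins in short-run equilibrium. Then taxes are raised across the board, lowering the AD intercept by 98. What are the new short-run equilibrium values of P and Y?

P = 135, Y = 205

This is a negative demand shock: AD shifts left.
New AD: Y = 1015 − 6P.
Set AD = SRAS: 1015 − 6P = 8P − 875, so 1890 = 14P and P = 135.
Y = 1015 − 6·135 = 205.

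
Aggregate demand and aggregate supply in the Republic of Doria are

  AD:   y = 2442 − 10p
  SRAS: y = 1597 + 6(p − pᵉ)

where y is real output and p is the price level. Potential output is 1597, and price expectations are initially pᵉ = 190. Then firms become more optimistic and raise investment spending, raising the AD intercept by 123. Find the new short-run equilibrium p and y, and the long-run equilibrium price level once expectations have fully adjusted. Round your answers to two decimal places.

Short run: p = 131.75, y = 1247.50. Long run: p = 96.80.

AD shifts right: new AD is y = 2565 − 10p. With pᵉ = 190, SRAS is y = 457 + 6p.
Short run: 2565 − 10p = 457 + 6p gives 2108 = 16p, so p = 131.75 and y = 2565 − 10p = 1247.50.
y = 1247.50 is below potential 1597; expectations adjust and SRAS shifts right until y = 1597.
Long run: on the new AD curve, 1597 = 2565 − 10p gives p = 96.80.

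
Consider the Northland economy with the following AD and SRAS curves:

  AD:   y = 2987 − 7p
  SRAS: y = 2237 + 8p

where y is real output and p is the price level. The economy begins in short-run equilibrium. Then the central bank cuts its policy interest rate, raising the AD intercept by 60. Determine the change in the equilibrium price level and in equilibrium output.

This is a positive demand shock: AD shifts right.
New AD: y = 3047 − 7p.
Set AD = SRAS: 3047 − 7p = 2237 + 8p, so 810 = 15p and p = 54.
y = 3047 − 7·54 = 2669.
Initially p = 50, y = 2637, so Δp = +4 and Δy = +32.

Δp = +4, Δy = +32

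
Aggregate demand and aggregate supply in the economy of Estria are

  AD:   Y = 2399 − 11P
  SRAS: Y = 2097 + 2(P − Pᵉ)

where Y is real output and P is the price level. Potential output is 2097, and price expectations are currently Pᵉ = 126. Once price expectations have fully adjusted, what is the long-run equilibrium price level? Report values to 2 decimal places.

Long-run P = 27.45

Short run: with Pᵉ = 126, SRAS is Y = 1845 + 2P. Setting AD = SRAS gives 554 = 13P, so P = 42.62 and Y = 2399 − 11P = 1930.23.
Output 1930.23 is below potential 2097, so over time expected prices fall and SRAS shifts right until Y returns to 2097.
Long run: Y = 2097 on the AD curve gives 2097 = 2399 − 11P, so P = 27.45.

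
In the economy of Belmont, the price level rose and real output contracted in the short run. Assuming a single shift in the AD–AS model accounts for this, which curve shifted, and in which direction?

P rose and Y fell. An AD shift moves P and Y in the same direction; an SRAS shift moves them in opposite directions.
Here P and Y moved in opposite directions, so the SRAS curve shifted.
Since Y fell, SRAS shifted left.

SRAS shifted left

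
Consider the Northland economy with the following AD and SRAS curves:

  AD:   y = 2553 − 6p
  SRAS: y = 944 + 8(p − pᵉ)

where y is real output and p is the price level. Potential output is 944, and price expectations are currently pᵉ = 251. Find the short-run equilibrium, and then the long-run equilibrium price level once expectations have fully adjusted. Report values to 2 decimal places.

Short run: p = 258.36, y = 1002.86. Long run: p = 268.17.

Short run: with pᵉ = 251, SRAS is y = 8p − 1064. Setting AD = SRAS gives 3617 = 14p, so p = 258.36 and y = 2553 − 6p = 1002.86.
Output 1002.86 is above potential 944, so over time expected prices rise and SRAS shifts left until y returns to 944.
Long run: y = 944 on the AD curve gives 944 = 2553 − 6p, so p = 268.17.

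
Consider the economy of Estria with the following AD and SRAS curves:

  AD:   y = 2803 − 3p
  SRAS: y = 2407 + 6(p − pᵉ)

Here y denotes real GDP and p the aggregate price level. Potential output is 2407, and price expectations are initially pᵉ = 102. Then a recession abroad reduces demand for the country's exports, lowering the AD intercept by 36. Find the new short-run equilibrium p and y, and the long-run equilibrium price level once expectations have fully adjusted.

Short run: p = 108, y = 2443. Long run: p = 120.

AD shifts left: new AD is y = 2767 − 3p. With pᵉ = 102, SRAS is y = 1795 + 6p.
Short run: 2767 − 3p = 1795 + 6p gives 972 = 9p, so p = 108 and y = 2767 − 3·108 = 2443.
y = 2443 is above potential 2407; expectations adjust and SRAS shifts left until y = 2407.
Long run: on the new AD curve, 2407 = 2767 − 3p gives p = 120.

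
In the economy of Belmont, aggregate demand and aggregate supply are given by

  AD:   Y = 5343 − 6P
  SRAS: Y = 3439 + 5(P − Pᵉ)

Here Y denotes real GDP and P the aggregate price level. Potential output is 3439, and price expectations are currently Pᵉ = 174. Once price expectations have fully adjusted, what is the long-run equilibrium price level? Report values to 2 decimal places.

Long-run P = 317.33

Short run: with Pᵉ = 174, SRAS is Y = 2569 + 5P. Setting AD = SRAS gives 2774 = 11P, so P = 252.18 and Y = 5343 − 6P = 3829.91.
Output 3829.91 is above potential 3439, so over time expected prices rise and SRAS shifts left until Y returns to 3439.
Long run: Y = 3439 on the AD curve gives 3439 = 5343 − 6P, so P = 317.33.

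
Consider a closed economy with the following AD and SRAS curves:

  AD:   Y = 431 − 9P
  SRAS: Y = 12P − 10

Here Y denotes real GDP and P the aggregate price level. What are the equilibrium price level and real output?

P = 21, Y = 242

Set AD = SRAS: 431 − 9P = 12P − 10, so 441 = 21P and P = 21.
Then Y = 431 − 9·21 = 242.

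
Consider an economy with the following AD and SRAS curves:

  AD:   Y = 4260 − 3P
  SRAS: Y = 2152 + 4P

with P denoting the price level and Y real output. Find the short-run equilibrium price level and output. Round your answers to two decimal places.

P = 301.14, Y = 3356.57

Set AD = SRAS: 4260 − 3P = 2152 + 4P, so 2108 = 7P and P = 301.14.
Substituting into AD, Y = 4260 − 3P = 3356.57.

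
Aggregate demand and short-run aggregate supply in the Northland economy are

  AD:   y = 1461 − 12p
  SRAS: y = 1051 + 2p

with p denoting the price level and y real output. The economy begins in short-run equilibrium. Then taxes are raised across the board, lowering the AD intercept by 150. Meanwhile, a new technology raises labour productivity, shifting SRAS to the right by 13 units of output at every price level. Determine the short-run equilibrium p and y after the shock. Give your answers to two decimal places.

p = 17.64, y = 1099.29

After both shocks: AD is y = 1311 − 12p and SRAS is y = 1064 + 2p.
Setting them equal: 247 = 14p, so p = 17.64.
Substituting into AD, y = 1099.29.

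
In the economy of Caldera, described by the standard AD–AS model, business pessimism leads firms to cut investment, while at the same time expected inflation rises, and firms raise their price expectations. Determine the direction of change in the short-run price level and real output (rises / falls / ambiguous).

The first event is a negative demand shock: AD shifts left, which by itself pushes P down and Y down.
The second is an adverse supply shock: SRAS shifts left, which by itself pushes P up and Y down.
The two shocks push P in opposite directions, so the effect on P is ambiguous. Both shocks push Y down, so Y falls.

Price level: ambiguous; output: falls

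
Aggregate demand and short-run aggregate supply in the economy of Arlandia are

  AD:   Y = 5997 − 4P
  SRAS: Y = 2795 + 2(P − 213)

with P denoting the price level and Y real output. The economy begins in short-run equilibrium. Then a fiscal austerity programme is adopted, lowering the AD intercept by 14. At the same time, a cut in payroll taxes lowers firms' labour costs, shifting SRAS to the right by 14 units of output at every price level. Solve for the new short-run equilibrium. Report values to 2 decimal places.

P = 600.00, Y = 3583.00

After both shocks: AD is Y = 5983 − 4P and SRAS is Y = 2383 + 2P.
Setting them equal: 3600 = 6P, so P = 600.00.
Substituting into AD, Y = 3583.00.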